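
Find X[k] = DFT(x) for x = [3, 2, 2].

X[k] = Σ(n=0 to 2) x[n] · ω_3^(nk)
where ω_3 = e^(-2πi/3)

Computing each X[k]:
X[0] = 7
X[1] = 1
X[2] = 1

X = [7, 1, 1]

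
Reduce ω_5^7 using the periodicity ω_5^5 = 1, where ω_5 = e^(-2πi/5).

Since ω_5^5 = 1, powers reduce modulo 5.
7 mod 5 = 2
So ω_5^7 = ω_5^2 = e^(-2πi·2/5)

ω_5^7 = ω_5^2 = -0.8090-0.5878i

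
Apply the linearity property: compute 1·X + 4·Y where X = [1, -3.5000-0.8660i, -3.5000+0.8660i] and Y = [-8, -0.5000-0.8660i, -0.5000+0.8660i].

By linearity: DFT(1x + 4y) = 1·DFT(x) + 4·DFT(y)
= 1·[1, -3.5000-0.8660i, -3.5000+0.8660i] + 4·[-8, -0.5000-0.8660i, -0.5000+0.8660i]

Computing element-wise:
Z[0] = 1·(1) + 4·(-8) = -31
Z[1] = 1·(-3.5000-0.8660i) + 4·(-0.5000-0.8660i) = -5.5000-4.3300i
Z[2] = 1·(-3.5000+0.8660i) + 4·(-0.5000+0.8660i) = -5.5000+4.3300i

DFT(1x + 4y) = 1·X + 4·Y = [-31, -5.5000-4.3300i, -5.5000+4.3300i]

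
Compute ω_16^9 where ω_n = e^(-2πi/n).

ω_16^9 = e^(-2πi·9/16)
= cos(-2π·9/16) + i·sin(-2π·9/16)
= cos(-18π/16) + i·sin(-18π/16)

ω_16^9 = cos(-18π/16) + i·sin(-18π/16) = -0.9239+0.3827i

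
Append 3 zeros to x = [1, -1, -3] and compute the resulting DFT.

Original 3-point DFT: [-3, 3.0000-1.7321i, 3.0000+1.7321i]
Zero-padded 6-point DFT provides frequency interpolation.

DFT_6([x, 0, ...]) = [-3, 2.0000+3.4641i, 3.0000-1.7321i, -1, 3.0000+1.7321i, 2.0000-3.4641i]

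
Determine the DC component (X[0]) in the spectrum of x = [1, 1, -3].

X[0] = Σ(n=0 to 2) x[n] · ω_3^0 = Σ x[n]
= (1) + (1) + (-3)

X[0] = -1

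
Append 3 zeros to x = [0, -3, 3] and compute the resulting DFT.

Original 3-point DFT: [0, 5.1962i, -5.1962i]
Zero-padded 6-point DFT provides frequency interpolation.

DFT_6([x, 0, ...]) = [0, -3, 5.1962i, 6, -5.1962i, -3]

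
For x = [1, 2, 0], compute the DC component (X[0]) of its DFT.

X[0] = Σ(n=0 to 2) x[n] · ω_3^0 = Σ x[n]
= (1) + (2) + (0)

X[0] = 3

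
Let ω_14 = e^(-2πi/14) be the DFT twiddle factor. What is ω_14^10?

ω_14^10 = e^(-2πi·10/14)
= cos(-2π·10/14) + i·sin(-2π·10/14)
= cos(-20π/14) + i·sin(-20π/14)

ω_14^10 = cos(-20π/14) + i·sin(-20π/14) = -0.2225+0.9749i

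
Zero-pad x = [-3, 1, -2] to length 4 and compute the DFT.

Original 3-point DFT: [-4, -2.5000-2.5981i, -2.5000+2.5981i]
Zero-padded 4-point DFT provides frequency interpolation.

DFT_4([x, 0, ...]) = [-4, -1-1i, -6, -1+1i]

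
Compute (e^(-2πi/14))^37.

Since ω_14^14 = 1, powers reduce modulo 14.
37 mod 14 = 9
So ω_14^37 = ω_14^9 = e^(-2πi·9/14)

ω_14^37 = ω_14^9 = -0.6235+0.7818i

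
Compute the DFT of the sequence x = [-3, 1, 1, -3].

X[k] = Σ(n=0 to 3) x[n] · ω_4^(nk)
where ω_4 = e^(-2πi/4)

Computing each X[k]:
X[0] = -4
X[1] = -4-4i
X[2] = 0
X[3] = -4+4i

X = [-4, -4-4i, 0, -4+4i]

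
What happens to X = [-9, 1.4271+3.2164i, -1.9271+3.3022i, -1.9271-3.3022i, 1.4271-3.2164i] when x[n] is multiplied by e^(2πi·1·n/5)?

Modulation property: DFT(ω_5^(-1n)·x[n]) = X[(k-1) mod 5], so circularly shift X by 1 positions.

X[k-1] = [1.4271-3.2164i, -9, 1.4271+3.2164i, -1.9271+3.3022i, -1.9271-3.3022i]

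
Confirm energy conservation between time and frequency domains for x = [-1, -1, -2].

Time domain:
Σ|x[n]|² = |-1|² + |-1|² + |-2|² = 6.0000

Frequency domain:
(1/3)Σ|X[k]|² = (1/3)(|-4|² + |0.5000-0.8660i|² + |0.5000+0.8660i|²) = (1/3)·18.0000 = 6.0000

Both sides agree, confirming Parseval's theorem.

Σ|x[n]|² = (1/N)Σ|X[k]|² = 6.0000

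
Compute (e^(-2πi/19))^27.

Since ω_19^19 = 1, powers reduce modulo 19.
27 mod 19 = 8
So ω_19^27 = ω_19^8 = e^(-2πi·8/19)

ω_19^27 = ω_19^8 = -0.8795-0.4759i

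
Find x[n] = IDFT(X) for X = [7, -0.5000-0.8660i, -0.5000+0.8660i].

x[n] = (1/3) Σ(k=0 to 2) X[k] · e^(2πikn/3)

Computing each x[n]:
x[0] = 2
x[1] = 3
x[2] = 2

x = [2, 3, 2]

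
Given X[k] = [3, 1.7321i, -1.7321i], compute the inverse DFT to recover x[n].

x[n] = (1/3) Σ(k=0 to 2) X[k] · e^(2πikn/3)

Computing each x[n]:
x[0] = 1
x[1] = 0
x[2] = 2

x = [1, 0, 2]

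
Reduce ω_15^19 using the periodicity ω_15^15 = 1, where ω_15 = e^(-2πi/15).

Since ω_15^15 = 1, powers reduce modulo 15.
19 mod 15 = 4
So ω_15^19 = ω_15^4 = e^(-2πi·4/15)

ω_15^19 = ω_15^4 = -0.1045-0.9945i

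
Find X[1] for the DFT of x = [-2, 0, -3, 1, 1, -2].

X[1] = Σ(n=0 to 5) x[n] · ω_6^(1n) where ω_6 = e^(-2πi/6)
= (-2)·ω_6^0 + (0)·ω_6^1 + (-3)·ω_6^2 + (1)·ω_6^3 + (1)·ω_6^4 + (-2)·ω_6^5

X[1] = -3.0000+1.7321i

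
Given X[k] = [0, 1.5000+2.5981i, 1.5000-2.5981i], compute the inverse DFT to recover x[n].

x[n] = (1/3) Σ(k=0 to 2) X[k] · e^(2πikn/3)

Computing each x[n]:
x[0] = 1
x[1] = -2
x[2] = 1

x = [1, -2, 1]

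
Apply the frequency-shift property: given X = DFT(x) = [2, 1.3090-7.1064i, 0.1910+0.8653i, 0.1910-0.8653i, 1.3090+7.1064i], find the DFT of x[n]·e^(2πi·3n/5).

Modulation property: DFT(ω_5^(-3n)·x[n]) = X[(k-3) mod 5], so circularly shift X by 3 positions.

X[k-3] = [0.1910+0.8653i, 0.1910-0.8653i, 1.3090+7.1064i, 2, 1.3090-7.1064i]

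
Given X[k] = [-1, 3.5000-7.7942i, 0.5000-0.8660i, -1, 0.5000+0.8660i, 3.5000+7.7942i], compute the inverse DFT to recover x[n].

x[n] = (1/6) Σ(k=0 to 5) X[k] · e^(2πikn/6)

Computing each x[n]:
x[0] = 1
x[1] = 3
x[2] = 1
x[3] = -1
x[4] = -3
x[5] = -2

x = [1, 3, 1, -1, -3, -2]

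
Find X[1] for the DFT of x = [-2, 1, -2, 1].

X[1] = Σ(n=0 to 3) x[n] · ω_4^(1n) where ω_4 = e^(-2πi/4)
= (-2)·ω_4^0 + (1)·ω_4^1 + (-2)·ω_4^2 + (1)·ω_4^3

X[1] = 0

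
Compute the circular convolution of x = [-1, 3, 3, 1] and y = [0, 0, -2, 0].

(x ⊛ y)[n] = Σ(m=0 to 3) x[m] · y[(n-m) mod 4]

Computing each output sample:
(x ⊛ y)[0] = -6
(x ⊛ y)[1] = -2
(x ⊛ y)[2] = 2
(x ⊛ y)[3] = -6

x ⊛ y = [-6, -2, 2, -6]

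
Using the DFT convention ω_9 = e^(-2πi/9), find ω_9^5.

ω_9^5 = e^(-2πi·5/9)
= cos(-2π·5/9) + i·sin(-2π·5/9)
= cos(-10π/9) + i·sin(-10π/9)

ω_9^5 = cos(-10π/9) + i·sin(-10π/9) = -0.9397+0.3420i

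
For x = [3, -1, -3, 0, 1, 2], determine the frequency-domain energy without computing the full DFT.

Parseval: Σ|x[n]|² = (1/N)Σ|X[k]|², so Σ|X[k]|² = N·Σ|x[n]|² = 6·24.0000

Σ|X[k]|² = N·Σ|x[n]|² = 6·24.0000 = 144.0000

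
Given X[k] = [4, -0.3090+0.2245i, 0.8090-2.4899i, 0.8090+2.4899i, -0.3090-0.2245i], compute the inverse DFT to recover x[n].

x[n] = (1/5) Σ(k=0 to 4) X[k] · e^(2πikn/5)

Computing each x[n]:
x[0] = 1
x[1] = 1
x[2] = 0
x[3] = 2
x[4] = 0

x = [1, 1, 0, 2, 0]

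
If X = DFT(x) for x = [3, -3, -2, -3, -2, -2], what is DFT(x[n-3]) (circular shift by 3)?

Time shift by 3: X_shifted[k] = ω_6^(3k) · X[k]
Shifted x = [-3, -2, -2, 3, -3, -2]

DFT(x[n-3]) = [-9, -5.5000-0.8660i, 4.5000+0.8660i, -7, 4.5000-0.8660i, -5.5000+0.8660i]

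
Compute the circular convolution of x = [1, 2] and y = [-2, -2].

(x ⊛ y)[n] = Σ(m=0 to 1) x[m] · y[(n-m) mod 2]

Computing each output sample:
(x ⊛ y)[0] = -6
(x ⊛ y)[1] = -6

x ⊛ y = [-6, -6]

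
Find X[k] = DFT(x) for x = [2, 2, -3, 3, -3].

X[k] = Σ(n=0 to 4) x[n] · ω_5^(nk)
where ω_5 = e^(-2πi/5)

Computing each X[k]:
X[0] = 1
X[1] = 1.6910-1.2286i
X[2] = 2.8090-8.6453i
X[3] = 2.8090+8.6453i
X[4] = 1.6910+1.2286i

X = [1, 1.6910-1.2286i, 2.8090-8.6453i, 2.8090+8.6453i, 1.6910+1.2286i]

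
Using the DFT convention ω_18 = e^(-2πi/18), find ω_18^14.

ω_18^14 = e^(-2πi·14/18)
= cos(-2π·14/18) + i·sin(-2π·14/18)
= cos(-28π/18) + i·sin(-28π/18)

ω_18^14 = cos(-28π/18) + i·sin(-28π/18) = 0.1736+0.9848i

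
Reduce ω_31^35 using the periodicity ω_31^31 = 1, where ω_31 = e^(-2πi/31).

Since ω_31^31 = 1, powers reduce modulo 31.
35 mod 31 = 4
So ω_31^35 = ω_31^4 = e^(-2πi·4/31)

ω_31^35 = ω_31^4 = 0.6890-0.7248i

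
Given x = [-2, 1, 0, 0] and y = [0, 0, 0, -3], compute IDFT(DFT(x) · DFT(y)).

(x ⊛ y)[n] = Σ(m=0 to 3) x[m] · y[(n-m) mod 4]

Computing each output sample:
(x ⊛ y)[0] = -3
(x ⊛ y)[1] = 0
(x ⊛ y)[2] = 0
(x ⊛ y)[3] = 6

x ⊛ y = [-3, 0, 0, 6]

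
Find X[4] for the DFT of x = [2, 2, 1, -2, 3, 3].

X[4] = Σ(n=0 to 5) x[n] · ω_6^(4n) where ω_6 = e^(-2πi/6)
= (2)·ω_6^0 + (2)·ω_6^4 + (1)·ω_6^8 + (-2)·ω_6^12 + (3)·ω_6^16 + (3)·ω_6^20

X[4] = -4.5000+0.8660i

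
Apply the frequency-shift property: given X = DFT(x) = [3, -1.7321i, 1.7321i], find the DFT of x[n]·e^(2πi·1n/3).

Modulation property: DFT(ω_3^(-1n)·x[n]) = X[(k-1) mod 3], so circularly shift X by 1 positions.

X[k-1] = [1.7321i, 3, -1.7321i]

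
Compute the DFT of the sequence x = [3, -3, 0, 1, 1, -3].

X[k] = Σ(n=0 to 5) x[n] · ω_6^(nk)
where ω_6 = e^(-2πi/6)

Computing each X[k]:
X[0] = -1
X[1] = -1.5000+0.8660i
X[2] = 6.5000-0.8660i
X[3] = 9
X[4] = 6.5000+0.8660i
X[5] = -1.5000-0.8660i

X = [-1, -1.5000+0.8660i, 6.5000-0.8660i, 9, 6.5000+0.8660i, -1.5000-0.8660i]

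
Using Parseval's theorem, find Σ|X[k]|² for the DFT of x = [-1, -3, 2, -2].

Parseval: Σ|x[n]|² = (1/N)Σ|X[k]|², so Σ|X[k]|² = N·Σ|x[n]|² = 4·18.0000

Σ|X[k]|² = N·Σ|x[n]|² = 4·18.0000 = 72.0000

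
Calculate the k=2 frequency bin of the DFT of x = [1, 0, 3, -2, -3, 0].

X[2] = Σ(n=0 to 5) x[n] · ω_6^(2n) where ω_6 = e^(-2πi/6)
= (1)·ω_6^0 + (0)·ω_6^2 + (3)·ω_6^4 + (-2)·ω_6^6 + (-3)·ω_6^8 + (0)·ω_6^10

X[2] = -1.0000+5.1962i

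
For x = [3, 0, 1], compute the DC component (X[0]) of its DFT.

X[0] = Σ(n=0 to 2) x[n] · ω_3^0 = Σ x[n]
= (3) + (0) + (1)

X[0] = 4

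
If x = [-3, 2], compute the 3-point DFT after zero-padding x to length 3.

Original 2-point DFT: [-1, -5]
Zero-padded 3-point DFT provides frequency interpolation.

DFT_3([x, 0, ...]) = [-1, -4.0000-1.7321i, -4.0000+1.7321i]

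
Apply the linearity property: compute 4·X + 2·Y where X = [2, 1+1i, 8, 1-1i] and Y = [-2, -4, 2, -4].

By linearity: DFT(4x + 2y) = 4·DFT(x) + 2·DFT(y)
= 4·[2, 1+1i, 8, 1-1i] + 2·[-2, -4, 2, -4]

Computing element-wise:
Z[0] = 4·(2) + 2·(-2) = 4
Z[1] = 4·(1+1i) + 2·(-4) = -4+4i
Z[2] = 4·(8) + 2·(2) = 36
Z[3] = 4·(1-1i) + 2·(-4) = -4-4i

DFT(4x + 2y) = 4·X + 2·Y = [4, -4+4i, 36, -4-4i]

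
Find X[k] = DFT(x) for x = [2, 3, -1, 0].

X[k] = Σ(n=0 to 3) x[n] · ω_4^(nk)
where ω_4 = e^(-2πi/4)

Computing each X[k]:
X[0] = 4
X[1] = 3-3i
X[2] = -2
X[3] = 3+3i

X = [4, 3-3i, -2, 3+3i]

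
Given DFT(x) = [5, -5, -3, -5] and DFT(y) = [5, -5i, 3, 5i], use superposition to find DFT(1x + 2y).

By linearity: DFT(1x + 2y) = 1·DFT(x) + 2·DFT(y)
= 1·[5, -5, -3, -5] + 2·[5, -5i, 3, 5i]

Computing element-wise:
Z[0] = 1·(5) + 2·(5) = 15
Z[1] = 1·(-5) + 2·(-5i) = -5-10i
Z[2] = 1·(-3) + 2·(3) = 3
Z[3] = 1·(-5) + 2·(5i) = -5+10i

DFT(1x + 2y) = 1·X + 2·Y = [15, -5-10i, 3, -5+10i]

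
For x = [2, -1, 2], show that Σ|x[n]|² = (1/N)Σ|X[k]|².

Time domain:
Σ|x[n]|² = |2|² + |-1|² + |2|² = 9.0000

Frequency domain:
(1/3)Σ|X[k]|² = (1/3)(|3|² + |1.5000+2.5981i|² + |1.5000-2.5981i|²) = (1/3)·27.0000 = 9.0000

Both sides agree, confirming Parseval's theorem.

Σ|x[n]|² = (1/N)Σ|X[k]|² = 9.0000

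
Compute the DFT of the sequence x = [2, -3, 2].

X[k] = Σ(n=0 to 2) x[n] · ω_3^(nk)
where ω_3 = e^(-2πi/3)

Computing each X[k]:
X[0] = 1
X[1] = 2.5000+4.3301i
X[2] = 2.5000-4.3301i

X = [1, 2.5000+4.3301i, 2.5000-4.3301i]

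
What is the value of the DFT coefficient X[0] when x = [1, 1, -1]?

X[0] = Σ(n=0 to 2) x[n] · ω_3^0 = Σ x[n]
= (1) + (1) + (-1)

X[0] = 1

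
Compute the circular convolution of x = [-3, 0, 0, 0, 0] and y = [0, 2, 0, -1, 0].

(x ⊛ y)[n] = Σ(m=0 to 4) x[m] · y[(n-m) mod 5]

Computing each output sample:
(x ⊛ y)[0] = 0
(x ⊛ y)[1] = -6
(x ⊛ y)[2] = 0
(x ⊛ y)[3] = 3
(x ⊛ y)[4] = 0

x ⊛ y = [0, -6, 0, 3, 0]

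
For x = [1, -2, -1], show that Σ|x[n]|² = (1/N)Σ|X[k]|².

Time domain:
Σ|x[n]|² = |1|² + |-2|² + |-1|² = 6.0000

Frequency domain:
(1/3)Σ|X[k]|² = (1/3)(|-2|² + |2.5000+0.8660i|² + |2.5000-0.8660i|²) = (1/3)·18.0000 = 6.0000

Both sides agree, confirming Parseval's theorem.

Σ|x[n]|² = (1/N)Σ|X[k]|² = 6.0000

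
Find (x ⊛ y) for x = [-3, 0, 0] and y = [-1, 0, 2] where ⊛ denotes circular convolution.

(x ⊛ y)[n] = Σ(m=0 to 2) x[m] · y[(n-m) mod 3]

Computing each output sample:
(x ⊛ y)[0] = 3
(x ⊛ y)[1] = 0
(x ⊛ y)[2] = -6

x ⊛ y = [3, 0, -6]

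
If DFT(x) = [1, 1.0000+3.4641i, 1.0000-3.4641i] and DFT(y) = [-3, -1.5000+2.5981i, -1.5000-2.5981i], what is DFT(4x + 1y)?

By linearity: DFT(4x + 1y) = 4·DFT(x) + 1·DFT(y)
= 4·[1, 1.0000+3.4641i, 1.0000-3.4641i] + 1·[-3, -1.5000+2.5981i, -1.5000-2.5981i]

Computing element-wise:
Z[0] = 4·(1) + 1·(-3) = 1
Z[1] = 4·(1.0000+3.4641i) + 1·(-1.5000+2.5981i) = 2.5000+16.4545i
Z[2] = 4·(1.0000-3.4641i) + 1·(-1.5000-2.5981i) = 2.5000-16.4545i

DFT(4x + 1y) = 4·X + 1·Y = [1, 2.5000+16.4545i, 2.5000-16.4545i]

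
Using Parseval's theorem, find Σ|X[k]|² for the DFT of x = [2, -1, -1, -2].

Parseval: Σ|x[n]|² = (1/N)Σ|X[k]|², so Σ|X[k]|² = N·Σ|x[n]|² = 4·10.0000

Σ|X[k]|² = N·Σ|x[n]|² = 4·10.0000 = 40.0000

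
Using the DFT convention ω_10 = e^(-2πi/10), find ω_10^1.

ω_10^1 = e^(-2πi·1/10)
= cos(-2π·1/10) + i·sin(-2π·1/10)
= cos(-2π/10) + i·sin(-2π/10)

ω_10^1 = cos(-2π/10) + i·sin(-2π/10) = 0.8090-0.5878i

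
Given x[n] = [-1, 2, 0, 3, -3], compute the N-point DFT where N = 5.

X[k] = Σ(n=0 to 4) x[n] · ω_5^(nk)
where ω_5 = e^(-2πi/5)

Computing each X[k]:
X[0] = 1
X[1] = -3.7361-2.9919i
X[2] = 0.7361-5.7921i
X[3] = 0.7361+5.7921i
X[4] = -3.7361+2.9919i

X = [1, -3.7361-2.9919i, 0.7361-5.7921i, 0.7361+5.7921i, -3.7361+2.9919i]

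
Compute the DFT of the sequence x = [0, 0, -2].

X[k] = Σ(n=0 to 2) x[n] · ω_3^(nk)
where ω_3 = e^(-2πi/3)

Computing each X[k]:
X[0] = -2
X[1] = 1.0000-1.7321i
X[2] = 1.0000+1.7321i

X = [-2, 1.0000-1.7321i, 1.0000+1.7321i]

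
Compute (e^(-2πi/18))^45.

Since ω_18^18 = 1, powers reduce modulo 18.
45 mod 18 = 9
So ω_18^45 = ω_18^9 = e^(-2πi·9/18)

ω_18^45 = ω_18^9 = -1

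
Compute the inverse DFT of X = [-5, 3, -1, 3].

x[n] = (1/4) Σ(k=0 to 3) X[k] · e^(2πikn/4)

Computing each x[n]:
x[0] = 0
x[1] = -1
x[2] = -3
x[3] = -1

x = [0, -1, -3, -1]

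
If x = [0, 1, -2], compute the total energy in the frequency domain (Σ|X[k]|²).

Parseval: Σ|x[n]|² = (1/N)Σ|X[k]|², so Σ|X[k]|² = N·Σ|x[n]|² = 3·5.0000

Σ|X[k]|² = N·Σ|x[n]|² = 3·5.0000 = 15.0000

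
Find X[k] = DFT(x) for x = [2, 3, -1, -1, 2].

X[k] = Σ(n=0 to 4) x[n] · ω_5^(nk)
where ω_5 = e^(-2πi/5)

Computing each X[k]:
X[0] = 5
X[1] = 5.1631-0.9511i
X[2] = -2.6631-0.5878i
X[3] = -2.6631+0.5878i
X[4] = 5.1631+0.9511i

X = [5, 5.1631-0.9511i, -2.6631-0.5878i, -2.6631+0.5878i, 5.1631+0.9511i]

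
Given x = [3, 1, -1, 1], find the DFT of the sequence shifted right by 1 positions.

Time shift by 1: X_shifted[k] = ω_4^(1k) · X[k]
Shifted x = [1, 3, 1, -1]

DFT(x[n-1]) = [4, -4i, 0, 4i]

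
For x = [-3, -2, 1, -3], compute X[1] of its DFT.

X[1] = Σ(n=0 to 3) x[n] · ω_4^(1n) where ω_4 = e^(-2πi/4)
= (-3)·ω_4^0 + (-2)·ω_4^1 + (1)·ω_4^2 + (-3)·ω_4^3

X[1] = -4-1i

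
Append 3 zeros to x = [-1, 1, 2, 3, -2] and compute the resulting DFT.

Original 5-point DFT: [3, -5.3541-2.2654i, 1.3541-2.7144i, 1.3541+2.7144i, -5.3541+2.2654i]
Zero-padded 8-point DFT provides frequency interpolation.

DFT_8([x, 0, ...]) = [3, -0.4142-4.8284i, -5+2i, 2.4142-0.8284i, -5, 2.4142+0.8284i, -5-2i, -0.4142+4.8284i]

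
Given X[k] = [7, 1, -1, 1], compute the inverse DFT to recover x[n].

x[n] = (1/4) Σ(k=0 to 3) X[k] · e^(2πikn/4)

Computing each x[n]:
x[0] = 2
x[1] = 2
x[2] = 1
x[3] = 2

x = [2, 2, 1, 2]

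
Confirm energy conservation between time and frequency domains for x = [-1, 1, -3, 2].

Time domain:
Σ|x[n]|² = |-1|² + |1|² + |-3|² + |2|² = 15.0000

Frequency domain:
(1/4)Σ|X[k]|² = (1/4)(|-1|² + |2+1i|² + |-7|² + |2-1i|²) = (1/4)·60.0000 = 15.0000

Both sides agree, confirming Parseval's theorem.

Σ|x[n]|² = (1/N)Σ|X[k]|² = 15.0000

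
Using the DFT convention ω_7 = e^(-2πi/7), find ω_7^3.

ω_7^3 = e^(-2πi·3/7)
= cos(-2π·3/7) + i·sin(-2π·3/7)
= cos(-6π/7) + i·sin(-6π/7)

ω_7^3 = cos(-6π/7) + i·sin(-6π/7) = -0.9010-0.4339i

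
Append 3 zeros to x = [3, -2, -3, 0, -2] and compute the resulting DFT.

Original 5-point DFT: [-4, 4.1910+1.7634i, 5.3090-2.8532i, 5.3090+2.8532i, 4.1910-1.7634i]
Zero-padded 8-point DFT provides frequency interpolation.

DFT_8([x, 0, ...]) = [-4, 3.5858+4.4142i, 4+2i, 6.4142-1.5858i, 0, 6.4142+1.5858i, 4-2i, 3.5858-4.4142i]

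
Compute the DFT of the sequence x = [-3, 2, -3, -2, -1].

X[k] = Σ(n=0 to 4) x[n] · ω_5^(nk)
where ω_5 = e^(-2πi/5)

Computing each X[k]:
X[0] = -7
X[1] = 1.3541-2.2654i
X[2] = -5.3541-2.7144i
X[3] = -5.3541+2.7144i
X[4] = 1.3541+2.2654i

X = [-7, 1.3541-2.2654i, -5.3541-2.7144i, -5.3541+2.7144i, 1.3541+2.2654i]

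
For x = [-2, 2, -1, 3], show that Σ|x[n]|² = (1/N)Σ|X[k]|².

Time domain:
Σ|x[n]|² = |-2|² + |2|² + |-1|² + |3|² = 18.0000

Frequency domain:
(1/4)Σ|X[k]|² = (1/4)(|2|² + |-1+1i|² + |-8|² + |-1-1i|²) = (1/4)·72.0000 = 18.0000

Both sides agree, confirming Parseval's theorem.

Σ|x[n]|² = (1/N)Σ|X[k]|² = 18.0000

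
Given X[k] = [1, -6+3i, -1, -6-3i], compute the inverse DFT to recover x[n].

x[n] = (1/4) Σ(k=0 to 3) X[k] · e^(2πikn/4)

Computing each x[n]:
x[0] = -3
x[1] = -1
x[2] = 3
x[3] = 2

x = [-3, -1, 3, 2]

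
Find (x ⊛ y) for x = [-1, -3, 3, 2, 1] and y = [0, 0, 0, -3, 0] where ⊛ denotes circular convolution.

(x ⊛ y)[n] = Σ(m=0 to 4) x[m] · y[(n-m) mod 5]

Computing each output sample:
(x ⊛ y)[0] = -9
(x ⊛ y)[1] = -6
(x ⊛ y)[2] = -3
(x ⊛ y)[3] = 3
(x ⊛ y)[4] = 9

x ⊛ y = [-9, -6, -3, 3, 9]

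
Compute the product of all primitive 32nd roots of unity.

The primitive 32nd roots of unity are ω_32^k for k coprime to 32: k ∈ {1, 3, 5, 7, 9, 11, 13, 15, 17, 19, 21, 23, 25, 27, 29, 31}
Their product equals the constant term of the cyclotomic polynomial Φ_32(x) up to sign.
For n ≥ 3, the product of all primitive nth roots of unity is 1. (For n=1 it is 1; for n=2 it is -1.)

1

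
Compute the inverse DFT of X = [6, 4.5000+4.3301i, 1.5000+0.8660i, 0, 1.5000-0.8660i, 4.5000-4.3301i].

x[n] = (1/6) Σ(k=0 to 5) X[k] · e^(2πikn/6)

Computing each x[n]:
x[0] = 3
x[1] = 0
x[2] = -1
x[3] = 0
x[4] = 1
x[5] = 3

x = [3, 0, -1, 0, 1, 3]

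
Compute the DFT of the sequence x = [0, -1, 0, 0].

X[k] = Σ(n=0 to 3) x[n] · ω_4^(nk)
where ω_4 = e^(-2πi/4)

Computing each X[k]:
X[0] = -1
X[1] = 1i
X[2] = 1
X[3] = -1i

X = [-1, 1i, 1, -1i]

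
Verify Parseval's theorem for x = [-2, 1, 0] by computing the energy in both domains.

Time domain:
Σ|x[n]|² = |-2|² + |1|² + |0|² = 5.0000

Frequency domain:
(1/3)Σ|X[k]|² = (1/3)(|-1|² + |-2.5000-0.8660i|² + |-2.5000+0.8660i|²) = (1/3)·15.0000 = 5.0000

Both sides agree, confirming Parseval's theorem.

Σ|x[n]|² = (1/N)Σ|X[k]|² = 5.0000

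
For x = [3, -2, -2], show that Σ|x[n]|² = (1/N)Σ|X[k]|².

Time domain:
Σ|x[n]|² = |3|² + |-2|² + |-2|² = 17.0000

Frequency domain:
(1/3)Σ|X[k]|² = (1/3)(|-1|² + |5|² + |5|²) = (1/3)·51.0000 = 17.0000

Both sides agree, confirming Parseval's theorem.

Σ|x[n]|² = (1/N)Σ|X[k]|² = 17.0000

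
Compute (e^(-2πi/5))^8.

Since ω_5^5 = 1, powers reduce modulo 5.
8 mod 5 = 3
So ω_5^8 = ω_5^3 = e^(-2πi·3/5)

ω_5^8 = ω_5^3 = -0.8090+0.5878i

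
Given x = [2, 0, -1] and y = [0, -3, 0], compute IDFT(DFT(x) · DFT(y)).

(x ⊛ y)[n] = Σ(m=0 to 2) x[m] · y[(n-m) mod 3]

Computing each output sample:
(x ⊛ y)[0] = 3
(x ⊛ y)[1] = -6
(x ⊛ y)[2] = 0

x ⊛ y = [3, -6, 0]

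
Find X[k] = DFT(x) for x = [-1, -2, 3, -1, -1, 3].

X[k] = Σ(n=0 to 5) x[n] · ω_6^(nk)
where ω_6 = e^(-2πi/6)

Computing each X[k]:
X[0] = 1
X[1] = -0.5000+0.8660i
X[2] = -3.5000+7.7942i
X[3] = 1
X[4] = -3.5000-7.7942i
X[5] = -0.5000-0.8660i

X = [1, -0.5000+0.8660i, -3.5000+7.7942i, 1, -3.5000-7.7942i, -0.5000-0.8660i]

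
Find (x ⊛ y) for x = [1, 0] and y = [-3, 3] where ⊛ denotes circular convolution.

(x ⊛ y)[n] = Σ(m=0 to 1) x[m] · y[(n-m) mod 2]

Computing each output sample:
(x ⊛ y)[0] = -3
(x ⊛ y)[1] = 3

x ⊛ y = [-3, 3]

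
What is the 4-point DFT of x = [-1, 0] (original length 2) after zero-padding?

Original 2-point DFT: [-1, -1]
Zero-padded 4-point DFT provides frequency interpolation.

DFT_4([x, 0, ...]) = [-1, -1, -1, -1]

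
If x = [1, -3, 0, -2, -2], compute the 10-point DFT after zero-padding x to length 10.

Original 5-point DFT: [-6, 1.0729-0.2245i, 4.4271+2.4899i, 4.4271-2.4899i, 1.0729+0.2245i]
Zero-padded 10-point DFT provides frequency interpolation.

DFT_10([x, 0, ...]) = [-6, 0.8090+4.8410i, 1.0729-0.2245i, -0.3090+3.5797i, 4.4271+2.4899i, 4, 4.4271-2.4899i, -0.3090-3.5797i, 1.0729+0.2245i, 0.8090-4.8410i]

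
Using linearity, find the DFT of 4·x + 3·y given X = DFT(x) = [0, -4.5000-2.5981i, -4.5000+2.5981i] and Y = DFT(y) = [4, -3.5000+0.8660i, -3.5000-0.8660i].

By linearity: DFT(4x + 3y) = 4·DFT(x) + 3·DFT(y)
= 4·[0, -4.5000-2.5981i, -4.5000+2.5981i] + 3·[4, -3.5000+0.8660i, -3.5000-0.8660i]

Computing element-wise:
Z[0] = 4·(0) + 3·(4) = 12
Z[1] = 4·(-4.5000-2.5981i) + 3·(-3.5000+0.8660i) = -28.5000-7.7944i
Z[2] = 4·(-4.5000+2.5981i) + 3·(-3.5000-0.8660i) = -28.5000+7.7944i

DFT(4x + 3y) = 4·X + 3·Y = [12, -28.5000-7.7944i, -28.5000+7.7944i]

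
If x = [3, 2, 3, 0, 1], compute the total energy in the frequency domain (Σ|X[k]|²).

Parseval: Σ|x[n]|² = (1/N)Σ|X[k]|², so Σ|X[k]|² = N·Σ|x[n]|² = 5·23.0000

Σ|X[k]|² = N·Σ|x[n]|² = 5·23.0000 = 115.0000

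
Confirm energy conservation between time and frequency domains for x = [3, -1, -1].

Time domain:
Σ|x[n]|² = |3|² + |-1|² + |-1|² = 11.0000

Frequency domain:
(1/3)Σ|X[k]|² = (1/3)(|1|² + |4|² + |4|²) = (1/3)·33.0000 = 11.0000

Both sides agree, confirming Parseval's theorem.

Σ|x[n]|² = (1/N)Σ|X[k]|² = 11.0000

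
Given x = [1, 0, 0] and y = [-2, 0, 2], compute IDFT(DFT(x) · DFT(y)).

(x ⊛ y)[n] = Σ(m=0 to 2) x[m] · y[(n-m) mod 3]

Computing each output sample:
(x ⊛ y)[0] = -2
(x ⊛ y)[1] = 0
(x ⊛ y)[2] = 2

x ⊛ y = [-2, 0, 2]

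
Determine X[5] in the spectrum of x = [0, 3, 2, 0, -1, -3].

X[5] = Σ(n=0 to 5) x[n] · ω_6^(5n) where ω_6 = e^(-2πi/6)
= (0)·ω_6^0 + (3)·ω_6^5 + (2)·ω_6^10 + (0)·ω_6^15 + (-1)·ω_6^20 + (-3)·ω_6^25

X[5] = -0.5000+7.7942i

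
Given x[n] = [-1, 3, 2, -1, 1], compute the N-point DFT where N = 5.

X[k] = Σ(n=0 to 4) x[n] · ω_5^(nk)
where ω_5 = e^(-2πi/5)

Computing each X[k]:
X[0] = 4
X[1] = -0.5729-3.6655i
X[2] = -3.9271+1.6776i
X[3] = -3.9271-1.6776i
X[4] = -0.5729+3.6655i

X = [4, -0.5729-3.6655i, -3.9271+1.6776i, -3.9271-1.6776i, -0.5729+3.6655i]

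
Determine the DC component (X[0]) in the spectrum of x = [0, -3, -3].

X[0] = Σ(n=0 to 2) x[n] · ω_3^0 = Σ x[n]
= (0) + (-3) + (-3)

X[0] = -6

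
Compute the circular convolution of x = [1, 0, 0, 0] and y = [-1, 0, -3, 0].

(x ⊛ y)[n] = Σ(m=0 to 3) x[m] · y[(n-m) mod 4]

Computing each output sample:
(x ⊛ y)[0] = -1
(x ⊛ y)[1] = 0
(x ⊛ y)[2] = -3
(x ⊛ y)[3] = 0

x ⊛ y = [-1, 0, -3, 0]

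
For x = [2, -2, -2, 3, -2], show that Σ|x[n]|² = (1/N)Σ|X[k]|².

Time domain:
Σ|x[n]|² = |2|² + |-2|² + |-2|² + |3|² + |-2|² = 25.0000

Frequency domain:
(1/5)Σ|X[k]|² = (1/5)(|-1|² + |-0.0451+2.9389i|² + |5.5451-4.7553i|² + |5.5451+4.7553i|² + |-0.0451-2.9389i|²) = (1/5)·125.0000 = 25.0000

Both sides agree, confirming Parseval's theorem.

Σ|x[n]|² = (1/N)Σ|X[k]|² = 25.0000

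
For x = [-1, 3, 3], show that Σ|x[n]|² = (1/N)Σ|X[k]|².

Time domain:
Σ|x[n]|² = |-1|² + |3|² + |3|² = 19.0000

Frequency domain:
(1/3)Σ|X[k]|² = (1/3)(|5|² + |-4|² + |-4|²) = (1/3)·57.0000 = 19.0000

Both sides agree, confirming Parseval's theorem.

Σ|x[n]|² = (1/N)Σ|X[k]|² = 19.0000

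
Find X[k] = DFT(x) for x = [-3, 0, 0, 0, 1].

X[k] = Σ(n=0 to 4) x[n] · ω_5^(nk)
where ω_5 = e^(-2πi/5)

Computing each X[k]:
X[0] = -2
X[1] = -2.6910+0.9511i
X[2] = -3.8090+0.5878i
X[3] = -3.8090-0.5878i
X[4] = -2.6910-0.9511i

X = [-2, -2.6910+0.9511i, -3.8090+0.5878i, -3.8090-0.5878i, -2.6910-0.9511i]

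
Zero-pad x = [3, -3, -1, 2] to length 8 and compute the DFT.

Original 4-point DFT: [1, 4+5i, 3, 4-5i]
Zero-padded 8-point DFT provides frequency interpolation.

DFT_8([x, 0, ...]) = [1, -0.5355+1.7071i, 4+5i, 6.5355-0.2929i, 3, 6.5355+0.2929i, 4-5i, -0.5355-1.7071i]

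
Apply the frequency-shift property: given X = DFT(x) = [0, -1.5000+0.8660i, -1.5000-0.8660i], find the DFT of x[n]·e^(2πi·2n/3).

Modulation property: DFT(ω_3^(-2n)·x[n]) = X[(k-2) mod 3], so circularly shift X by 2 positions.

X[k-2] = [-1.5000+0.8660i, -1.5000-0.8660i, 0]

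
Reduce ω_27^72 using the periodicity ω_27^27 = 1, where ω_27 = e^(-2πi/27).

Since ω_27^27 = 1, powers reduce modulo 27.
72 mod 27 = 18
So ω_27^72 = ω_27^18 = e^(-2πi·18/27)

ω_27^72 = ω_27^18 = -0.5000+0.8660i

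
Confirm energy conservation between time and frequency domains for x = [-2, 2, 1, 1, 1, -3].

Time domain:
Σ|x[n]|² = |-2|² + |2|² + |1|² + |1|² + |1|² + |-3|² = 20.0000

Frequency domain:
(1/6)Σ|X[k]|² = (1/6)(|0|² + |-4.5000-4.3301i|² + |-1.5000-4.3301i|² + |0|² + |-1.5000+4.3301i|² + |-4.5000+4.3301i|²) = (1/6)·120.0000 = 20.0000

Both sides agree, confirming Parseval's theorem.

Σ|x[n]|² = (1/N)Σ|X[k]|² = 20.0000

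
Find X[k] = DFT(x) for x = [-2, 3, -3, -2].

X[k] = Σ(n=0 to 3) x[n] · ω_4^(nk)
where ω_4 = e^(-2πi/4)

Computing each X[k]:
X[0] = -4
X[1] = 1-5i
X[2] = -6
X[3] = 1+5i

X = [-4, 1-5i, -6, 1+5i]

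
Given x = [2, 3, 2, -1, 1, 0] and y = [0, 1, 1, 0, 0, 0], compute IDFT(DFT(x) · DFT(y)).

(x ⊛ y)[n] = Σ(m=0 to 5) x[m] · y[(n-m) mod 6]

Computing each output sample:
(x ⊛ y)[0] = 1
(x ⊛ y)[1] = 2
(x ⊛ y)[2] = 5
(x ⊛ y)[3] = 5
(x ⊛ y)[4] = 1
(x ⊛ y)[5] = 0

x ⊛ y = [1, 2, 5, 5, 1, 0]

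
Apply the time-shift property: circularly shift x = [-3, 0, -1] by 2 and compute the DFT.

Time shift by 2: X_shifted[k] = ω_3^(2k) · X[k]
Shifted x = [0, -1, -3]

DFT(x[n-2]) = [-4, 2.0000-1.7321i, 2.0000+1.7321i]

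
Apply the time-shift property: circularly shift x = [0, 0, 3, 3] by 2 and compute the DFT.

Time shift by 2: X_shifted[k] = ω_4^(2k) · X[k]
Shifted x = [3, 3, 0, 0]

DFT(x[n-2]) = [6, 3-3i, 0, 3+3i]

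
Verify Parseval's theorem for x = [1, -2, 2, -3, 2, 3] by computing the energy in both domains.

Time domain:
Σ|x[n]|² = |1|² + |-2|² + |2|² + |-3|² + |2|² + |3|² = 31.0000

Frequency domain:
(1/6)Σ|X[k]|² = (1/6)(|3|² + |2.5000+4.3301i|² + |-4.5000+4.3301i|² + |7|² + |-4.5000-4.3301i|² + |2.5000-4.3301i|²) = (1/6)·186.0000 = 31.0000

Both sides agree, confirming Parseval's theorem.

Σ|x[n]|² = (1/N)Σ|X[k]|² = 31.0000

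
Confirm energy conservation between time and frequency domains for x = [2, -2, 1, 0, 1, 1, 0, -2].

Time domain:
Σ|x[n]|² = |2|² + |-2|² + |1|² + |0|² + |1|² + |1|² + |0|² + |-2|² = 15.0000

Frequency domain:
(1/8)Σ|X[k]|² = (1/8)(|1|² + |-2.5355-0.2929i|² + |2-1i|² + |4.5355+1.7071i|² + |7|² + |4.5355-1.7071i|² + |2+1i|² + |-2.5355+0.2929i|²) = (1/8)·120.0000 = 15.0000

Both sides agree, confirming Parseval's theorem.

Σ|x[n]|² = (1/N)Σ|X[k]|² = 15.0000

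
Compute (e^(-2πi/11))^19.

Since ω_11^11 = 1, powers reduce modulo 11.
19 mod 11 = 8
So ω_11^19 = ω_11^8 = e^(-2πi·8/11)

ω_11^19 = ω_11^8 = -0.1423+0.9898i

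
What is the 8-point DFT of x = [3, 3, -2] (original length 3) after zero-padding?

Original 3-point DFT: [4, 2.5000-4.3301i, 2.5000+4.3301i]
Zero-padded 8-point DFT provides frequency interpolation.

DFT_8([x, 0, ...]) = [4, 5.1213-0.1213i, 5-3i, 0.8787-4.1213i, -2, 0.8787+4.1213i, 5+3i, 5.1213+0.1213i]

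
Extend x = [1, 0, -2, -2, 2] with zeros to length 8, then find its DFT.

Original 5-point DFT: [-1, 4.8541+1.9021i, -1.8541+1.1756i, -1.8541-1.1756i, 4.8541-1.9021i]
Zero-padded 8-point DFT provides frequency interpolation.

DFT_8([x, 0, ...]) = [-1, 0.4142+3.4142i, 5-2i, -2.4142-0.5858i, 3, -2.4142+0.5858i, 5+2i, 0.4142-3.4142i]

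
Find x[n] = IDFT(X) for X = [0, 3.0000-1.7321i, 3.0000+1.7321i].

x[n] = (1/3) Σ(k=0 to 2) X[k] · e^(2πikn/3)

Computing each x[n]:
x[0] = 2
x[1] = 0
x[2] = -2

x = [2, 0, -2]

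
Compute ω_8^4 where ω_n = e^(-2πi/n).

ω_8^4 = e^(-2πi·4/8)
= cos(-2π·4/8) + i·sin(-2π·4/8)
= cos(-8π/8) + i·sin(-8π/8)

ω_8^4 = cos(-8π/8) + i·sin(-8π/8) = -1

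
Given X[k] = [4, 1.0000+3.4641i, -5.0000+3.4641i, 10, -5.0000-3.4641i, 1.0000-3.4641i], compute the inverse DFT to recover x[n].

x[n] = (1/6) Σ(k=0 to 5) X[k] · e^(2πikn/6)

Computing each x[n]:
x[0] = 1
x[1] = -2
x[2] = 3
x[3] = -3
x[4] = 3
x[5] = 2

x = [1, -2, 3, -3, 3, 2]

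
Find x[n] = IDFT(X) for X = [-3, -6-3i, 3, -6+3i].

x[n] = (1/4) Σ(k=0 to 3) X[k] · e^(2πikn/4)

Computing each x[n]:
x[0] = -3
x[1] = 0
x[2] = 3
x[3] = -3

x = [-3, 0, 3, -3]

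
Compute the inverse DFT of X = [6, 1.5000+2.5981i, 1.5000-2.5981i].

x[n] = (1/3) Σ(k=0 to 2) X[k] · e^(2πikn/3)

Computing each x[n]:
x[0] = 3
x[1] = 0
x[2] = 3

x = [3, 0, 3]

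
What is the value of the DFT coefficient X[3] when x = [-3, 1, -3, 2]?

X[3] = Σ(n=0 to 3) x[n] · ω_4^(3n) where ω_4 = e^(-2πi/4)
= (-3)·ω_4^0 + (1)·ω_4^3 + (-3)·ω_4^6 + (2)·ω_4^9

X[3] = -1i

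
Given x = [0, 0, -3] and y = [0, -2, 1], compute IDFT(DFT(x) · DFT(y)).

(x ⊛ y)[n] = Σ(m=0 to 2) x[m] · y[(n-m) mod 3]

Computing each output sample:
(x ⊛ y)[0] = 6
(x ⊛ y)[1] = -3
(x ⊛ y)[2] = 0

x ⊛ y = [6, -3, 0]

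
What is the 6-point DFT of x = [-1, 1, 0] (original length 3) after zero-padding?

Original 3-point DFT: [0, -1.5000-0.8660i, -1.5000+0.8660i]
Zero-padded 6-point DFT provides frequency interpolation.

DFT_6([x, 0, ...]) = [0, -0.5000-0.8660i, -1.5000-0.8660i, -2, -1.5000+0.8660i, -0.5000+0.8660i]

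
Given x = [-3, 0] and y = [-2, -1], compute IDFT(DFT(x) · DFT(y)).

(x ⊛ y)[n] = Σ(m=0 to 1) x[m] · y[(n-m) mod 2]

Computing each output sample:
(x ⊛ y)[0] = 6
(x ⊛ y)[1] = 3

x ⊛ y = [6, 3]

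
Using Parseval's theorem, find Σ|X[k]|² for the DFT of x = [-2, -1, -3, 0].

Parseval: Σ|x[n]|² = (1/N)Σ|X[k]|², so Σ|X[k]|² = N·Σ|x[n]|² = 4·14.0000

Σ|X[k]|² = N·Σ|x[n]|² = 4·14.0000 = 56.0000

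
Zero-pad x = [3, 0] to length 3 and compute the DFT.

Original 2-point DFT: [3, 3]
Zero-padded 3-point DFT provides frequency interpolation.

DFT_3([x, 0, ...]) = [3, 3, 3]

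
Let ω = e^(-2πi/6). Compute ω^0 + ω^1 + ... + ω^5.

Sum of all nth roots of unity equals 0 for n > 1 (geometric series with r ≠ 1).

0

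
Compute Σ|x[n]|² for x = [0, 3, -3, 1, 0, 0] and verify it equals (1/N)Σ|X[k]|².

Time domain:
Σ|x[n]|² = |0|² + |3|² + |-3|² + |1|² + |0|² + |0|² = 19.0000

Frequency domain:
(1/6)Σ|X[k]|² = (1/6)(|1|² + |2|² + |1.0000-5.1962i|² + |-7|² + |1.0000+5.1962i|² + |2|²) = (1/6)·114.0000 = 19.0000

Both sides agree, confirming Parseval's theorem.

Σ|x[n]|² = (1/N)Σ|X[k]|² = 19.0000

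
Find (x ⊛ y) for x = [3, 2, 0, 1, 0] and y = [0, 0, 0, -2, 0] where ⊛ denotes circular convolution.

(x ⊛ y)[n] = Σ(m=0 to 4) x[m] · y[(n-m) mod 5]

Computing each output sample:
(x ⊛ y)[0] = 0
(x ⊛ y)[1] = -2
(x ⊛ y)[2] = 0
(x ⊛ y)[3] = -6
(x ⊛ y)[4] = -4

x ⊛ y = [0, -2, 0, -6, -4]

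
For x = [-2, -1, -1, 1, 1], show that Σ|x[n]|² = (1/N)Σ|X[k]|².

Time domain:
Σ|x[n]|² = |-2|² + |-1|² + |-1|² + |1|² + |1|² = 8.0000

Frequency domain:
(1/5)Σ|X[k]|² = (1/5)(|-2|² + |-2.0000+3.0777i|² + |-2.0000-0.7265i|² + |-2.0000+0.7265i|² + |-2.0000-3.0777i|²) = (1/5)·40.0000 = 8.0000

Both sides agree, confirming Parseval's theorem.

Σ|x[n]|² = (1/N)Σ|X[k]|² = 8.0000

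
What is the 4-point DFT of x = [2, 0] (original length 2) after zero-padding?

Original 2-point DFT: [2, 2]
Zero-padded 4-point DFT provides frequency interpolation.

DFT_4([x, 0, ...]) = [2, 2, 2, 2]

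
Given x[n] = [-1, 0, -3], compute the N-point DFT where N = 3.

X[k] = Σ(n=0 to 2) x[n] · ω_3^(nk)
where ω_3 = e^(-2πi/3)

Computing each X[k]:
X[0] = -4
X[1] = 0.5000-2.5981i
X[2] = 0.5000+2.5981i

X = [-4, 0.5000-2.5981i, 0.5000+2.5981i]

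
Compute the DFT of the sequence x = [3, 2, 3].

X[k] = Σ(n=0 to 2) x[n] · ω_3^(nk)
where ω_3 = e^(-2πi/3)

Computing each X[k]:
X[0] = 8
X[1] = 0.5000+0.8660i
X[2] = 0.5000-0.8660i

X = [8, 0.5000+0.8660i, 0.5000-0.8660i]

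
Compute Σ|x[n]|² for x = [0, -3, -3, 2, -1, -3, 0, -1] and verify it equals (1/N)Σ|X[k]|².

Time domain:
Σ|x[n]|² = |0|² + |-3|² + |-3|² + |2|² + |-1|² + |-3|² + |0|² + |-1|² = 33.0000

Frequency domain:
(1/8)Σ|X[k]|² = (1/8)(|-9|² + |-1.1213+0.8787i|² + |2+7i|² + |3.1213-5.1213i|² + |1|² + |3.1213+5.1213i|² + |2-7i|² + |-1.1213-0.8787i|²) = (1/8)·264.0000 = 33.0000

Both sides agree, confirming Parseval's theorem.

Σ|x[n]|² = (1/N)Σ|X[k]|² = 33.0000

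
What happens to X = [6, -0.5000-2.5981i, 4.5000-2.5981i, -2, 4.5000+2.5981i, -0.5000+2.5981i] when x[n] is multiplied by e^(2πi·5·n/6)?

Modulation property: DFT(ω_6^(-5n)·x[n]) = X[(k-5) mod 6], so circularly shift X by 5 positions.

X[k-5] = [-0.5000-2.5981i, 4.5000-2.5981i, -2, 4.5000+2.5981i, -0.5000+2.5981i, 6]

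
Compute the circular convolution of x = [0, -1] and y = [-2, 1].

(x ⊛ y)[n] = Σ(m=0 to 1) x[m] · y[(n-m) mod 2]

Computing each output sample:
(x ⊛ y)[0] = -1
(x ⊛ y)[1] = 2

x ⊛ y = [-1, 2]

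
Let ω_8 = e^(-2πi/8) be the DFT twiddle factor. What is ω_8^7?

ω_8^7 = e^(-2πi·7/8)
= cos(-2π·7/8) + i·sin(-2π·7/8)
= cos(-14π/8) + i·sin(-14π/8)

ω_8^7 = cos(-14π/8) + i·sin(-14π/8) = 0.7071+0.7071i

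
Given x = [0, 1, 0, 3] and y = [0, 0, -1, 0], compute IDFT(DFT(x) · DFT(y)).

(x ⊛ y)[n] = Σ(m=0 to 3) x[m] · y[(n-m) mod 4]

Computing each output sample:
(x ⊛ y)[0] = 0
(x ⊛ y)[1] = -3
(x ⊛ y)[2] = 0
(x ⊛ y)[3] = -1

x ⊛ y = [0, -3, 0, -1]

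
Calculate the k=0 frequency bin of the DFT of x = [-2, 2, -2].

X[0] = Σ(n=0 to 2) x[n] · ω_3^0 = Σ x[n]
= (-2) + (2) + (-2)

X[0] = -2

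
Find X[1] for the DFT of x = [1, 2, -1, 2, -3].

X[1] = Σ(n=0 to 4) x[n] · ω_5^(1n) where ω_5 = e^(-2πi/5)
= (1)·ω_5^0 + (2)·ω_5^1 + (-1)·ω_5^2 + (2)·ω_5^3 + (-3)·ω_5^4

X[1] = -0.1180-2.9919i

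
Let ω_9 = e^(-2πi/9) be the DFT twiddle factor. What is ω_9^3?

ω_9^3 = e^(-2πi·3/9)
= cos(-2π·3/9) + i·sin(-2π·3/9)
= cos(-6π/9) + i·sin(-6π/9)

ω_9^3 = cos(-6π/9) + i·sin(-6π/9) = -0.5000-0.8660i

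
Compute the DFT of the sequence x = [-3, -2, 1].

X[k] = Σ(n=0 to 2) x[n] · ω_3^(nk)
where ω_3 = e^(-2πi/3)

Computing each X[k]:
X[0] = -4
X[1] = -2.5000+2.5981i
X[2] = -2.5000-2.5981i

X = [-4, -2.5000+2.5981i, -2.5000-2.5981i]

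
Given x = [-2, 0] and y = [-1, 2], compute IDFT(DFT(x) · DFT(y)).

(x ⊛ y)[n] = Σ(m=0 to 1) x[m] · y[(n-m) mod 2]

Computing each output sample:
(x ⊛ y)[0] = 2
(x ⊛ y)[1] = -4

x ⊛ y = [2, -4]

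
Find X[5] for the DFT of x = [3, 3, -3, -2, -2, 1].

X[5] = Σ(n=0 to 5) x[n] · ω_6^(5n) where ω_6 = e^(-2πi/6)
= (3)·ω_6^0 + (3)·ω_6^5 + (-3)·ω_6^10 + (-2)·ω_6^15 + (-2)·ω_6^20 + (1)·ω_6^25

X[5] = 9.5000+0.8660i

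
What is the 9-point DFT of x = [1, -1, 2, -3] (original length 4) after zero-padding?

Original 4-point DFT: [-1, -1-2i, 7, -1+2i]
Zero-padded 9-point DFT provides frequency interpolation.

DFT_9([x, 0, ...]) = [-1, 2.0813+1.2712i, 0.4470-2.2973i, -2.5000+2.5981i, 4.9718+4.2257i, 4.9718-4.2257i, -2.5000-2.5981i, 0.4470+2.2973i, 2.0813-1.2712i]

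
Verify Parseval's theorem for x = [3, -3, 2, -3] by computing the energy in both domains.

Time domain:
Σ|x[n]|² = |3|² + |-3|² + |2|² + |-3|² = 31.0000

Frequency domain:
(1/4)Σ|X[k]|² = (1/4)(|-1|² + |1|² + |11|² + |1|²) = (1/4)·124.0000 = 31.0000

Both sides agree, confirming Parseval's theorem.

Σ|x[n]|² = (1/N)Σ|X[k]|² = 31.0000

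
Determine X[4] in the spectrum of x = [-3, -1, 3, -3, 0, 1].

X[4] = Σ(n=0 to 5) x[n] · ω_6^(4n) where ω_6 = e^(-2πi/6)
= (-3)·ω_6^0 + (-1)·ω_6^4 + (3)·ω_6^8 + (-3)·ω_6^12 + (0)·ω_6^16 + (1)·ω_6^20

X[4] = -7.5000-4.3301i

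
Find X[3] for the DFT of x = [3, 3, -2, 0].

X[3] = Σ(n=0 to 3) x[n] · ω_4^(3n) where ω_4 = e^(-2πi/4)
= (3)·ω_4^0 + (3)·ω_4^3 + (-2)·ω_4^6 + (0)·ω_4^9

X[3] = 5+3i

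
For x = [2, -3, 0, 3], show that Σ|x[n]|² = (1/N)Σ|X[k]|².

Time domain:
Σ|x[n]|² = |2|² + |-3|² + |0|² + |3|² = 22.0000

Frequency domain:
(1/4)Σ|X[k]|² = (1/4)(|2|² + |2+6i|² + |2|² + |2-6i|²) = (1/4)·88.0000 = 22.0000

Both sides agree, confirming Parseval's theorem.

Σ|x[n]|² = (1/N)Σ|X[k]|² = 22.0000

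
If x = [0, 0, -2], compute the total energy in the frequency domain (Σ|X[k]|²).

Parseval: Σ|x[n]|² = (1/N)Σ|X[k]|², so Σ|X[k]|² = N·Σ|x[n]|² = 3·4.0000

Σ|X[k]|² = N·Σ|x[n]|² = 3·4.0000 = 12.0000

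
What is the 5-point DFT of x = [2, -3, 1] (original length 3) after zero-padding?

Original 3-point DFT: [0, 3.0000+3.4641i, 3.0000-3.4641i]
Zero-padded 5-point DFT provides frequency interpolation.

DFT_5([x, 0, ...]) = [0, 0.2639+2.2654i, 4.7361+2.7144i, 4.7361-2.7144i, 0.2639-2.2654i]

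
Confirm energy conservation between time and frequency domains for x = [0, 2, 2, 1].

Time domain:
Σ|x[n]|² = |0|² + |2|² + |2|² + |1|² = 9.0000

Frequency domain:
(1/4)Σ|X[k]|² = (1/4)(|5|² + |-2-1i|² + |-1|² + |-2+1i|²) = (1/4)·36.0000 = 9.0000

Both sides agree, confirming Parseval's theorem.

Σ|x[n]|² = (1/N)Σ|X[k]|² = 9.0000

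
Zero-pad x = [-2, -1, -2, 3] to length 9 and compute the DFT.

Original 4-point DFT: [-2, 4i, -6, -4i]
Zero-padded 9-point DFT provides frequency interpolation.

DFT_9([x, 0, ...]) = [-2, -4.6133+0.0143i, -1.7943+4.2669i, 2.5000-0.8660i, -4.0924-3.5416i, -4.0924+3.5416i, 2.5000+0.8660i, -1.7943-4.2669i, -4.6133-0.0143i]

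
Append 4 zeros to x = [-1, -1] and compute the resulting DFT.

Original 2-point DFT: [-2, 0]
Zero-padded 6-point DFT provides frequency interpolation.

DFT_6([x, 0, ...]) = [-2, -1.5000+0.8660i, -0.5000+0.8660i, 0, -0.5000-0.8660i, -1.5000-0.8660i]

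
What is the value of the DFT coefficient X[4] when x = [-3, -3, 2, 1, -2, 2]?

X[4] = Σ(n=0 to 5) x[n] · ω_6^(4n) where ω_6 = e^(-2πi/6)
= (-3)·ω_6^0 + (-3)·ω_6^4 + (2)·ω_6^8 + (1)·ω_6^12 + (-2)·ω_6^16 + (2)·ω_6^20

X[4] = -1.5000-7.7942i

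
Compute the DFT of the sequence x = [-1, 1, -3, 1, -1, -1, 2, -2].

X[k] = Σ(n=0 to 7) x[n] · ω_8^(nk)
where ω_8 = e^(-2πi/8)

Computing each X[k]:
X[0] = -4
X[1] = -0.7071+1.4645i
X[2] = -1-1i
X[3] = 0.7071-8.5355i
X[4] = -2
X[5] = 0.7071+8.5355i
X[6] = -1+1i
X[7] = -0.7071-1.4645i

X = [-4, -0.7071+1.4645i, -1-1i, 0.7071-8.5355i, -2, 0.7071+8.5355i, -1+1i, -0.7071-1.4645i]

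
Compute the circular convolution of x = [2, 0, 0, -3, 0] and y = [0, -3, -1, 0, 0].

(x ⊛ y)[n] = Σ(m=0 to 4) x[m] · y[(n-m) mod 5]

Computing each output sample:
(x ⊛ y)[0] = 3
(x ⊛ y)[1] = -6
(x ⊛ y)[2] = -2
(x ⊛ y)[3] = 0
(x ⊛ y)[4] = 9

x ⊛ y = [3, -6, -2, 0, 9]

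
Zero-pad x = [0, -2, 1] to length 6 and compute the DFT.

Original 3-point DFT: [-1, 0.5000+2.5981i, 0.5000-2.5981i]
Zero-padded 6-point DFT provides frequency interpolation.

DFT_6([x, 0, ...]) = [-1, -1.5000+0.8660i, 0.5000+2.5981i, 3, 0.5000-2.5981i, -1.5000-0.8660i]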